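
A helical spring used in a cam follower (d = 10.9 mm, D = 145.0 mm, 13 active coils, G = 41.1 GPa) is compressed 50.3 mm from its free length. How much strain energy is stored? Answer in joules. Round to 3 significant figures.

2.31 J

k = Gd⁴/(8D³N_a) = (41.1×10³)(10.9⁴)/(8·145.0³·13) = 1.8298 N/mm
U = ½kδ² = 0.5 × 1.8298 × 50.3² = 2314.8 N·mm = 2.3148 J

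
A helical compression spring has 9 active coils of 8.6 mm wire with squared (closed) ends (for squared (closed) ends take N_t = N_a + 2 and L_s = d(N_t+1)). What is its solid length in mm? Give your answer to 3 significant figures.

squared (closed) ends: N_t = N_a + 2 = 9 + 2 = 11
L_s = d·(N_t+1) = 8.6 × 12 = 103.2 mm

103 mm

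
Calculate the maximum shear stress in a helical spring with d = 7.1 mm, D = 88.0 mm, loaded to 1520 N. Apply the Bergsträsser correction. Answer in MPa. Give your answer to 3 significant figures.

1050 MPa

Spring index C = D/d = 88.0/7.1 = 12.3944
K_B = (4C+2)/(4C−3) = 51.577/46.577 = 1.1073
τ₀ = 8FD/(πd³) = 8·1520·88.0/(π·7.1³) = 1.07008e+06/1124.4 = 951.68 MPa
τ_max = K·τ₀ = 1.1073 × 951.68 = 1053.8 MPa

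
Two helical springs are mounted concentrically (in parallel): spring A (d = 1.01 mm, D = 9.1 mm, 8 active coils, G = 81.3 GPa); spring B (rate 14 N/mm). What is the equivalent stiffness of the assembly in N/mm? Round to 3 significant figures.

k_A = Gd⁴/(8D³N_a) = (81.3×10³)(1.01⁴)/(8·9.1³·8) = 1.7542 N/mm
Parallel: k_eq = 1.7542 + 14 = 15.754 N/mm

15.8 N/mm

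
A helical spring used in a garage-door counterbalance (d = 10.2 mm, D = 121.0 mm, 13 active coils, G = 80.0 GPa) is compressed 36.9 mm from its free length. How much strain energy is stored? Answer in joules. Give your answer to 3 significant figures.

k = Gd⁴/(8D³N_a) = (80.0×10³)(10.2⁴)/(8·121.0³·13) = 4.7 N/mm
U = ½kδ² = 0.5 × 4.7 × 36.9² = 3199.8 N·mm = 3.1998 J

3.20 J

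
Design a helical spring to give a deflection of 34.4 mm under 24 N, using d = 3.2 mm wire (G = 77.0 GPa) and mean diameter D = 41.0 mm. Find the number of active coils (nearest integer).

21

Required rate k = F/δ = 24/34.4 = 0.69767 N/mm
N_a = Gd⁴/(8D³k) = (77.0×10³ × 3.2⁴)/(8 × 41.0³ × 0.69767)
    = 8.07404e+06 / 384675 = 20.99 → 21 coils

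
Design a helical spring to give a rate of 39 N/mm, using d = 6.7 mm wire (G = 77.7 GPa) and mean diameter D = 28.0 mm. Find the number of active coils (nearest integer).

N_a = Gd⁴/(8D³k) = (77.7×10³ × 6.7⁴)/(8 × 28.0³ × 39)
    = 1.56574e+08 / 6.84902e+06 = 22.86 → 23 coils

23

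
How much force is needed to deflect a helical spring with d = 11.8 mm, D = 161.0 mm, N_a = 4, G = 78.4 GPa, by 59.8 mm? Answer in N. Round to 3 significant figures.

681 N

k = Gd⁴/(8D³N_a) = (78.4×10³)(11.8⁴)/(8·161.0³·4) = 11.382 N/mm
F = k·δ = 11.382 × 59.8 = 680.64 N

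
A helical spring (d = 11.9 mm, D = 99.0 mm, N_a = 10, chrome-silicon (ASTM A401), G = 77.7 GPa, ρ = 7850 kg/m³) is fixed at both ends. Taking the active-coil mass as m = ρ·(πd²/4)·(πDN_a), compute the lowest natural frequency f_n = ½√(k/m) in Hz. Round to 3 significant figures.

k = Gd⁴/(8D³N_a) = (77.7×10³)(11.9⁴)/(8·99.0³·10) = 20.073 N/mm = 20073 N/m
Wire length L = πDN_a = π·99.0·10 = 3110.2 mm
m = ρ·(πd²/4)·L = 7850 × 111.22×10⁻⁶ m² × 3.1102 m = 2.7154 kg
f_n = ½√(k/m) = 0.5·√(20073/2.7154) = 0.5·√(7392.2) = 42.989 Hz

43.0 Hz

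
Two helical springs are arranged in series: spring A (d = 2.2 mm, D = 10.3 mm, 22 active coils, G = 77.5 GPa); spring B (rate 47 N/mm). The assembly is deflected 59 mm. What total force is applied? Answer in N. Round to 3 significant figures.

464 N

k_A = Gd⁴/(8D³N_a) = (77.5×10³)(2.2⁴)/(8·10.3³·22) = 9.4399 N/mm
Series: 1/k_eq = 1/9.4399 + 1/47 = 0.12721; k_eq = 7.861 N/mm
F = k_eq·δ = 7.861·59 = 463.8 N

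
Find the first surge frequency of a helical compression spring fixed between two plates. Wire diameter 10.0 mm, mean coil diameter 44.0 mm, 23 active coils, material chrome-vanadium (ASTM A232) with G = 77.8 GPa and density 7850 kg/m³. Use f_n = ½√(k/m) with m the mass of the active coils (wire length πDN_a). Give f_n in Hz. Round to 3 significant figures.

79.6 Hz

k = Gd⁴/(8D³N_a) = (77.8×10³)(10.0⁴)/(8·44.0³·23) = 49.637 N/mm = 49637 N/m
Wire length L = πDN_a = π·44.0·23 = 3179.3 mm
m = ρ·(πd²/4)·L = 7850 × 78.54×10⁻⁶ m² × 3.1793 m = 1.9602 kg
f_n = ½√(k/m) = 0.5·√(49637/1.9602) = 0.5·√(25323) = 79.566 Hz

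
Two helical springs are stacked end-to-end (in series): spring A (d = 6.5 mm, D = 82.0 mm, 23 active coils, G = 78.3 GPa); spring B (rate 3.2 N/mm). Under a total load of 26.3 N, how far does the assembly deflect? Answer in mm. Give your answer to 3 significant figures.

k_A = Gd⁴/(8D³N_a) = (78.3×10³)(6.5⁴)/(8·82.0³·23) = 1.3777 N/mm
Series: 1/k_eq = 1/1.3777 + 1/3.2 = 1.0383; k_eq = 0.96307 N/mm
δ = F/k_eq = 26.3/0.96307 = 27.308 mm

27.3 mm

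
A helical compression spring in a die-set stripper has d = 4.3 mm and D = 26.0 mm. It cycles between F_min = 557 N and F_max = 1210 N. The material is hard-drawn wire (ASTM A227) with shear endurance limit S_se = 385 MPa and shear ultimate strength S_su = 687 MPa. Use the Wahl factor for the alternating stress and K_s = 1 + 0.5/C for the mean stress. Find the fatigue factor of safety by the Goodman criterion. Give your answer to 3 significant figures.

0.490

C = D/d = 26.0/4.3 = 6.0465; K_W = (4C−1)/(4C−4)+0.615/C = 1.2503; K_s = 1+0.5/C = 1.0827
F_a = (F_max−F_min)/2 = 326.5 N; F_m = (F_max+F_min)/2 = 883.5 N
τ_a = K_W·8F_aD/(πd³) = 1.2503 × 271.89 = 339.95 MPa
τ_m = K_s·8F_mD/(πd³) = 1.0827 × 735.72 = 796.56 MPa
Goodman: 1/n_f = τ_a/S_se + τ_m/S_su = 339.95/385 + 796.56/687 = 0.88299 + 1.15948 = 2.0425
n_f = 1/2.0425 = 0.4896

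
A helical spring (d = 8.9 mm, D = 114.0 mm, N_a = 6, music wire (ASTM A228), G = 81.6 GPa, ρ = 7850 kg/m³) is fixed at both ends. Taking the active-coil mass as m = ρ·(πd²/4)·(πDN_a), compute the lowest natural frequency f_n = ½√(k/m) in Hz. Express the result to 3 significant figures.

k = Gd⁴/(8D³N_a) = (81.6×10³)(8.9⁴)/(8·114.0³·6) = 7.1994 N/mm = 7199.4 N/m
Wire length L = πDN_a = π·114.0·6 = 2148.8 mm
m = ρ·(πd²/4)·L = 7850 × 62.211×10⁻⁶ m² × 2.1488 m = 1.0494 kg
f_n = ½√(k/m) = 0.5·√(7199.4/1.0494) = 0.5·√(6860.4) = 41.414 Hz

41.4 Hz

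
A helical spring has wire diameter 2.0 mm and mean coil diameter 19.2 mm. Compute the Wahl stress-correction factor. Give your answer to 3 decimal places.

1.151

C = D/d = 19.2/2.0 = 9.6000
K_W = (4C−1)/(4C−4) + 0.615/C = 37.400/34.400 + 0.0641 = 1.1513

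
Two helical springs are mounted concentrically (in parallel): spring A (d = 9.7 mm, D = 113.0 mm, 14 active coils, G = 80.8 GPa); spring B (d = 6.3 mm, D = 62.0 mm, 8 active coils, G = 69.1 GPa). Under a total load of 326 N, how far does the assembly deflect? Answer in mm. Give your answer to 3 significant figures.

28.2 mm

k_A = Gd⁴/(8D³N_a) = (80.8×10³)(9.7⁴)/(8·113.0³·14) = 4.4263 N/mm
k_B = Gd⁴/(8D³N_a) = (69.1×10³)(6.3⁴)/(8·62.0³·8) = 7.1365 N/mm
Parallel: k_eq = 4.4263 + 7.1365 = 11.563 N/mm
δ = F/k_eq = 326/11.563 = 28.194 mm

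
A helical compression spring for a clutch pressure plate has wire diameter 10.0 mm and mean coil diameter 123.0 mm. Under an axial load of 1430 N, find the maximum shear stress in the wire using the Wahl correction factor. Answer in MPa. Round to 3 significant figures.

Spring index C = D/d = 123.0/10.0 = 12.3000
K_W = (4C−1)/(4C−4) + 0.615/C = 48.200/45.200 + 0.0500 = 1.1164
τ₀ = 8FD/(πd³) = 8·1430·123.0/(π·10.0³) = 1.40712e+06/3141.6 = 447.9 MPa
τ_max = K·τ₀ = 1.1164 × 447.9 = 500.02 MPa

500 MPa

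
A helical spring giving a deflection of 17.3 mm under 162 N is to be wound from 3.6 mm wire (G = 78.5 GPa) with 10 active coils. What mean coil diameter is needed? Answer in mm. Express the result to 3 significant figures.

Required rate k = F/δ = 162/17.3 = 9.3642 N/mm
D = (Gd⁴/(8N_a·k))^(1/3) = (78.5×10³·3.6⁴/(8·10·9.3642))^(1/3)
  = (17600.3)^(1/3) = 26.0120 mm

26.0 mm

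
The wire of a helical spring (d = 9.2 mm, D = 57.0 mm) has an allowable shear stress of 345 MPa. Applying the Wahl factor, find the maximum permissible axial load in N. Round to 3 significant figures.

1490 N

C = D/d = 57.0/9.2 = 6.1957
K_W = (4C−1)/(4C−4) + 0.615/C = 23.783/20.783 + 0.0993 = 1.2436
τ_max = K·8FD/(πd³) → F_max = τ_allow·πd³/(8DK)
F_max = 345·π·9.2³/(8·57.0·1.2436) = 8.4398e+05/567.09 = 1488.3 N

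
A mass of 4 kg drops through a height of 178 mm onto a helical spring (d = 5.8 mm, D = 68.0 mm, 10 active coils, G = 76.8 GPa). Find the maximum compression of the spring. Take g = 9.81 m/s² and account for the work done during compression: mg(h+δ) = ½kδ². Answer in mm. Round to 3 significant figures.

k = Gd⁴/(8D³N_a) = (76.8×10³)(5.8⁴)/(8·68.0³·10) = 3.4551 N/mm
W = mg = 4 × 9.81 = 39.24 N
½kδ² − Wδ − Wh = 0 → δ = (W + √(W² + 2kWh))/k
δ = (39.24 + √(1539.8 + 48265.4))/3.4551 = (39.24 + 223.17)/3.4551 = 75.95 mm

75.9 mm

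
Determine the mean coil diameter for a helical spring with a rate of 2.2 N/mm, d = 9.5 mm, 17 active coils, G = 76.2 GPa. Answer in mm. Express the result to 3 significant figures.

128 mm

D = (Gd⁴/(8N_a·k))^(1/3) = (76.2×10³·9.5⁴/(8·17·2.2))^(1/3)
  = (2.07438e+06)^(1/3) = 127.5350 mm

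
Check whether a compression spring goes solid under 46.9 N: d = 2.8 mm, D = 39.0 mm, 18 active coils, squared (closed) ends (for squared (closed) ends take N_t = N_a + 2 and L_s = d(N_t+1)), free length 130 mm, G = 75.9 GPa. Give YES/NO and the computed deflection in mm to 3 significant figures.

k = Gd⁴/(8D³N_a) = (75.9×10³)(2.8⁴)/(8·39.0³·18) = 0.54616 N/mm
N_t = 20; L_s = 2.8·21 = 58.8 mm; δ_solid = L₀ − L_s = 130 − 58.8 = 71.2 mm
δ = F/k = 46.9/0.54616 = 85.873 mm
δ ≥ δ_solid → spring goes solid

YES, δ = 85.9 mm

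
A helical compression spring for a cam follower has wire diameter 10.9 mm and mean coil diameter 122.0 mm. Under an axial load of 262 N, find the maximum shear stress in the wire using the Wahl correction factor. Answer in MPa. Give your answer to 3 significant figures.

Spring index C = D/d = 122.0/10.9 = 11.1927
K_W = (4C−1)/(4C−4) + 0.615/C = 43.771/40.771 + 0.0549 = 1.1285
τ₀ = 8FD/(πd³) = 8·262·122.0/(π·10.9³) = 255712/4068.5 = 62.852 MPa
τ_max = K·τ₀ = 1.1285 × 62.852 = 70.931 MPa

70.9 MPa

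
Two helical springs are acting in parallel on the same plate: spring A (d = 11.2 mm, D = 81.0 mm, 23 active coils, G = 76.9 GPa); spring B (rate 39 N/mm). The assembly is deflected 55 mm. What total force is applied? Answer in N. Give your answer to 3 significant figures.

k_A = Gd⁴/(8D³N_a) = (76.9×10³)(11.2⁴)/(8·81.0³·23) = 12.374 N/mm
Parallel: k_eq = 12.374 + 39 = 51.374 N/mm
F = k_eq·δ = 51.374·55 = 2825.6 N

2830 N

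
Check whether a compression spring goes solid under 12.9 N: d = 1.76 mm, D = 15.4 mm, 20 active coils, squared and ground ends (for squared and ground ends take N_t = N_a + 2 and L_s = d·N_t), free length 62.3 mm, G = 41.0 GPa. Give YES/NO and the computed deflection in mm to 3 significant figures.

k = Gd⁴/(8D³N_a) = (41.0×10³)(1.76⁴)/(8·15.4³·20) = 0.67321 N/mm
N_t = 22; L_s = 1.76·22 = 38.72 mm; δ_solid = L₀ − L_s = 62.3 − 38.72 = 23.58 mm
δ = F/k = 12.9/0.67321 = 19.162 mm
δ < δ_solid → spring does not go solid

NO, δ = 19.2 mm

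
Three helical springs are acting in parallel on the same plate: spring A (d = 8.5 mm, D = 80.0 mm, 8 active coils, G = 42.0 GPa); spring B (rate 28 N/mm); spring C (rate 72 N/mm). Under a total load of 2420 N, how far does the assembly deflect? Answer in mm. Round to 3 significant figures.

22.7 mm

k_A = Gd⁴/(8D³N_a) = (42.0×10³)(8.5⁴)/(8·80.0³·8) = 6.6908 N/mm
Parallel: k_eq = 6.6908 + 28 + 72 = 106.69 N/mm
δ = F/k_eq = 2420/106.69 = 22.682 mm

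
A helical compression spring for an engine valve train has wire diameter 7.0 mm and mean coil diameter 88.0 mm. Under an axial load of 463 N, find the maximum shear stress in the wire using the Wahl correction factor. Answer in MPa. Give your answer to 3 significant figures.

337 MPa

Spring index C = D/d = 88.0/7.0 = 12.5714
K_W = (4C−1)/(4C−4) + 0.615/C = 49.286/46.286 + 0.0489 = 1.1137
τ₀ = 8FD/(πd³) = 8·463·88.0/(π·7.0³) = 325952/1077.6 = 302.49 MPa
τ_max = K·τ₀ = 1.1137 × 302.49 = 336.89 MPa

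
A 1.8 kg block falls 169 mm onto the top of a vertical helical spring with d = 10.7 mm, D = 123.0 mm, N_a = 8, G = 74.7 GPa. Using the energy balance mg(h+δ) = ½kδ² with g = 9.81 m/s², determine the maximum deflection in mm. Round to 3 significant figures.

29.2 mm

k = Gd⁴/(8D³N_a) = (74.7×10³)(10.7⁴)/(8·123.0³·8) = 8.2217 N/mm
W = mg = 1.8 × 9.81 = 17.658 N
½kδ² − Wδ − Wh = 0 → δ = (W + √(W² + 2kWh))/k
δ = (17.658 + √(311.8 + 49070.3))/8.2217 = (17.658 + 222.22)/8.2217 = 29.176 mm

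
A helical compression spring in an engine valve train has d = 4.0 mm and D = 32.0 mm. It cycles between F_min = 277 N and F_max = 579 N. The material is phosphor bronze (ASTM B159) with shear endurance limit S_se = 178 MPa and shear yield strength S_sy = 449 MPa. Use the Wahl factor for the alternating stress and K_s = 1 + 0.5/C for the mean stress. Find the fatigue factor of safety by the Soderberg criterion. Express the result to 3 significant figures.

C = D/d = 32.0/4.0 = 8.0000; K_W = (4C−1)/(4C−4)+0.615/C = 1.1840; K_s = 1+0.5/C = 1.0625
F_a = (F_max−F_min)/2 = 151 N; F_m = (F_max+F_min)/2 = 428 N
τ_a = K_W·8F_aD/(πd³) = 1.1840 × 192.26 = 227.64 MPa
τ_m = K_s·8F_mD/(πd³) = 1.0625 × 544.95 = 579.01 MPa
Soderberg: 1/n_f = τ_a/S_se + τ_m/S_sy = 227.64/178 + 579.01/449 = 1.27887 + 1.28954 = 2.5684
n_f = 1/2.5684 = 0.3893

0.389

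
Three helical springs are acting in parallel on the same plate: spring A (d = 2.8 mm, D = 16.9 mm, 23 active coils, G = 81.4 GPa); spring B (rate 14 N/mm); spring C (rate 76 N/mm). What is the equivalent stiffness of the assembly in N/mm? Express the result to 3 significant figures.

k_A = Gd⁴/(8D³N_a) = (81.4×10³)(2.8⁴)/(8·16.9³·23) = 5.6335 N/mm
Parallel: k_eq = 5.6335 + 14 + 76 = 95.634 N/mm

95.6 N/mm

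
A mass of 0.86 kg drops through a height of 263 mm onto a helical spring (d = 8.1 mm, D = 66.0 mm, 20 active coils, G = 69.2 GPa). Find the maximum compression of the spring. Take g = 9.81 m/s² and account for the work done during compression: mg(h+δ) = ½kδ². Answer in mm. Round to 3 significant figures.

27.5 mm

k = Gd⁴/(8D³N_a) = (69.2×10³)(8.1⁴)/(8·66.0³·20) = 6.4758 N/mm
W = mg = 0.86 × 9.81 = 8.4366 N
½kδ² − Wδ − Wh = 0 → δ = (W + √(W² + 2kWh))/k
δ = (8.4366 + √(71.176 + 28737.4))/6.4758 = (8.4366 + 169.73)/6.4758 = 27.513 mm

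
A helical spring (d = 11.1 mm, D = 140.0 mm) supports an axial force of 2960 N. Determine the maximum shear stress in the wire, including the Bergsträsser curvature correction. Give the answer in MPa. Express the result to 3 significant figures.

853 MPa

Spring index C = D/d = 140.0/11.1 = 12.6126
K_B = (4C+2)/(4C−3) = 52.450/47.450 = 1.1054
τ₀ = 8FD/(πd³) = 8·2960·140.0/(π·11.1³) = 3.3152e+06/4296.5 = 771.6 MPa
τ_max = K·τ₀ = 1.1054 × 771.6 = 852.9 MPa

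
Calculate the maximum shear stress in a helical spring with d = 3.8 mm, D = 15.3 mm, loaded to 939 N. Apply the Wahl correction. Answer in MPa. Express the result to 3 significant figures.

Spring index C = D/d = 15.3/3.8 = 4.0263
K_W = (4C−1)/(4C−4) + 0.615/C = 15.105/12.105 + 0.1527 = 1.4006
τ₀ = 8FD/(πd³) = 8·939·15.3/(π·3.8³) = 114934/172.39 = 666.72 MPa
τ_max = K·τ₀ = 1.4006 × 666.72 = 933.79 MPa

934 MPa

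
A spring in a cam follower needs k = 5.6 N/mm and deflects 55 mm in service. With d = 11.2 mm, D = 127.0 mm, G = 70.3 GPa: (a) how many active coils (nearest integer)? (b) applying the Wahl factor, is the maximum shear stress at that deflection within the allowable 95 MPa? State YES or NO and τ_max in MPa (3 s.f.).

(a) 12 coils; (b) YES, τ_max = 80.2 MPa

N_a = Gd⁴/(8D³k) = (70.3×10³)(11.2⁴)/(8·127.0³·5.6) = 12.05 → N_a = 12
Actual rate k = Gd⁴/(8D³·12) = 5.6253 N/mm
Working load F = kδ = 5.6253·55 = 309.39 N
C = 127.0/11.2 = 11.3393; K_W = (4C−1)/(4C−4)+0.615/C = 1.1268
τ_max = K_W·8FD/(πd³) = 1.1268·71.219 = 80.248 MPa
τ_max ≤ 95 MPa → acceptable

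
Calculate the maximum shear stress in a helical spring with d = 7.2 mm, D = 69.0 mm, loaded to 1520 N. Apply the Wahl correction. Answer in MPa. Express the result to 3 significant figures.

Spring index C = D/d = 69.0/7.2 = 9.5833
K_W = (4C−1)/(4C−4) + 0.615/C = 37.333/34.333 + 0.0642 = 1.1516
τ₀ = 8FD/(πd³) = 8·1520·69.0/(π·7.2³) = 839040/1172.6 = 715.54 MPa
τ_max = K·τ₀ = 1.1516 × 715.54 = 823.98 MPa

824 MPa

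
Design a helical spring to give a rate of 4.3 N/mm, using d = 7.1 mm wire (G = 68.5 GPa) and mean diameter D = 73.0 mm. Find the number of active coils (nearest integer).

N_a = Gd⁴/(8D³k) = (68.5×10³ × 7.1⁴)/(8 × 73.0³ × 4.3)
    = 1.7407e+08 / 1.33822e+07 = 13.01 → 13 coils

13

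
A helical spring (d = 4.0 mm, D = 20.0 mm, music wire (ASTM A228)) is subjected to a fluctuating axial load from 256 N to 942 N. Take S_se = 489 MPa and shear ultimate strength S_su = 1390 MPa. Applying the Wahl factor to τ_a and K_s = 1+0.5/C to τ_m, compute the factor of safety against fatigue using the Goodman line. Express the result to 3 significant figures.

0.902

C = D/d = 20.0/4.0 = 5.0000; K_W = (4C−1)/(4C−4)+0.615/C = 1.3105; K_s = 1+0.5/C = 1.1000
F_a = (F_max−F_min)/2 = 343 N; F_m = (F_max+F_min)/2 = 599 N
τ_a = K_W·8F_aD/(πd³) = 1.3105 × 272.95 = 357.7 MPa
τ_m = K_s·8F_mD/(πd³) = 1.1000 × 476.67 = 524.34 MPa
Goodman: 1/n_f = τ_a/S_se + τ_m/S_su = 357.7/489 + 524.34/1390 = 0.73150 + 0.37722 = 1.1087
n_f = 1/1.1087 = 0.9019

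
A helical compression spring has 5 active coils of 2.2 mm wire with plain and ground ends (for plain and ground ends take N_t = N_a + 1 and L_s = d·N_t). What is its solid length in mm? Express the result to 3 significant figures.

13.2 mm

plain and ground ends: N_t = N_a + 1 = 5 + 1 = 6
L_s = d·N_t = 2.2 × 6 = 13.2 mm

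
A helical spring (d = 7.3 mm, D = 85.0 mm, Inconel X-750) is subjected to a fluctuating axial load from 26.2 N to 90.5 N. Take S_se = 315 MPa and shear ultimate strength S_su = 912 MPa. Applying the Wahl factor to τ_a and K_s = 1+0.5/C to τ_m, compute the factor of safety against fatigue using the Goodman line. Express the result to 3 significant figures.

9.91

C = D/d = 85.0/7.3 = 11.6438; K_W = (4C−1)/(4C−4)+0.615/C = 1.1233; K_s = 1+0.5/C = 1.0429
F_a = (F_max−F_min)/2 = 32.15 N; F_m = (F_max+F_min)/2 = 58.35 N
τ_a = K_W·8F_aD/(πd³) = 1.1233 × 17.888 = 20.094 MPa
τ_m = K_s·8F_mD/(πd³) = 1.0429 × 32.466 = 33.86 MPa
Goodman: 1/n_f = τ_a/S_se + τ_m/S_su = 20.094/315 + 33.86/912 = 0.06379 + 0.03713 = 0.10092
n_f = 1/0.10092 = 9.909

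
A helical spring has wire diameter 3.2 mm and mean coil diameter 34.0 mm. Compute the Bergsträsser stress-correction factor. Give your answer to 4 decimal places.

C = D/d = 34.0/3.2 = 10.6250
K_B = (4C+2)/(4C−3) = 44.500/39.500 = 1.1266

1.1266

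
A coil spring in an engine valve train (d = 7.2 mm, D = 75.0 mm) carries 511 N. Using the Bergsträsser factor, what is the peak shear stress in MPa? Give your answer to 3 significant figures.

295 MPa

Spring index C = D/d = 75.0/7.2 = 10.4167
K_B = (4C+2)/(4C−3) = 43.667/38.667 = 1.1293
τ₀ = 8FD/(πd³) = 8·511·75.0/(π·7.2³) = 306600/1172.6 = 261.47 MPa
τ_max = K·τ₀ = 1.1293 × 261.47 = 295.28 MPa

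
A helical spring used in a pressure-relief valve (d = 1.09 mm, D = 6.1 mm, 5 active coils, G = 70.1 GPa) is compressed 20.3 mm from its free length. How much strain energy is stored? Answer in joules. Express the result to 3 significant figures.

2.25 J

k = Gd⁴/(8D³N_a) = (70.1×10³)(1.09⁴)/(8·6.1³·5) = 10.899 N/mm
U = ½kδ² = 0.5 × 10.899 × 20.3² = 2245.6 N·mm = 2.2456 J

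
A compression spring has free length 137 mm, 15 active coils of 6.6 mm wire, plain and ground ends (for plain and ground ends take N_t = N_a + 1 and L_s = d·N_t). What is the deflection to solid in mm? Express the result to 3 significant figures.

N_t = 16; L_s = 6.6·16 = 105.6 mm
δ_solid = L₀ − L_s = 137 − 105.6 = 31.4 mm

31.4 mm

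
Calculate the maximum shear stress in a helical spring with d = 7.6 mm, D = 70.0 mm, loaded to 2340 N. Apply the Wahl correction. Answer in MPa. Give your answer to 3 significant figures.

Spring index C = D/d = 70.0/7.6 = 9.2105
K_W = (4C−1)/(4C−4) + 0.615/C = 35.842/32.842 + 0.0668 = 1.1581
τ₀ = 8FD/(πd³) = 8·2340·70.0/(π·7.6³) = 1.3104e+06/1379.1 = 950.2 MPa
τ_max = K·τ₀ = 1.1581 × 950.2 = 1100.4 MPa

1100 MPa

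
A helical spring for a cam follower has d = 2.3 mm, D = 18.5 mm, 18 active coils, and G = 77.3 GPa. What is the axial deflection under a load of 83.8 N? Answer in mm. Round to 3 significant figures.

k = Gd⁴/(8D³N_a) = (77.3×10³)(2.3⁴)/(8·18.5³·18) = 2.3725 N/mm
δ = F/k = 83.8 / 2.3725 = 35.321 mm

35.3 mm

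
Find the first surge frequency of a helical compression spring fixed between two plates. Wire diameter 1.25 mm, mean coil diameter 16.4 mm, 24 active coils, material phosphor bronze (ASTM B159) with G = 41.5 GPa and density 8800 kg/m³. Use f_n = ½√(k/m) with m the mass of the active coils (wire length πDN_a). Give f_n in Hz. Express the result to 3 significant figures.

47.3 Hz

k = Gd⁴/(8D³N_a) = (41.5×10³)(1.25⁴)/(8·16.4³·24) = 0.11963 N/mm = 119.63 N/m
Wire length L = πDN_a = π·16.4·24 = 1236.5 mm
m = ρ·(πd²/4)·L = 8800 × 1.2272×10⁻⁶ m² × 1.2365 m = 0.013354 kg
f_n = ½√(k/m) = 0.5·√(119.63/0.013354) = 0.5·√(8959) = 47.326 Hz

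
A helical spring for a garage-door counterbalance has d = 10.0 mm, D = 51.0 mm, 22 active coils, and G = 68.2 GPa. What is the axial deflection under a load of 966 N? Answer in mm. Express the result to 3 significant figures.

k = Gd⁴/(8D³N_a) = (68.2×10³)(10.0⁴)/(8·51.0³·22) = 29.212 N/mm
δ = F/k = 966 / 29.212 = 33.069 mm

33.1 mm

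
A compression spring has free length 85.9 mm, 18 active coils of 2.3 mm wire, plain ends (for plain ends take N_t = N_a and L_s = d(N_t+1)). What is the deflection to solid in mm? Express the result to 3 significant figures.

42.2 mm

N_t = 18; L_s = 2.3·19 = 43.7 mm
δ_solid = L₀ − L_s = 85.9 − 43.7 = 42.2 mm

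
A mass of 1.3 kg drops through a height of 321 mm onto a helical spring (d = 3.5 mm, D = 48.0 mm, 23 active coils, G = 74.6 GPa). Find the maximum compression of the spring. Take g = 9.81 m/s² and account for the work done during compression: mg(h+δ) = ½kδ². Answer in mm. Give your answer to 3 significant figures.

147 mm

k = Gd⁴/(8D³N_a) = (74.6×10³)(3.5⁴)/(8·48.0³·23) = 0.55014 N/mm
W = mg = 1.3 × 9.81 = 12.753 N
½kδ² − Wδ − Wh = 0 → δ = (W + √(W² + 2kWh))/k
δ = (12.753 + √(162.64 + 4504.19))/0.55014 = (12.753 + 68.314)/0.55014 = 147.36 mm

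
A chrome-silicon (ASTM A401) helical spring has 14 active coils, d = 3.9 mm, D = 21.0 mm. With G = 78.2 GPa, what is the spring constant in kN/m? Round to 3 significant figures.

17.4 kN/m

k = Gd⁴/(8D³N_a) = (78.2×10³ × 3.9⁴) / (8 × 21.0³ × 14)
  = 1.80911e+07 / 1.03723e+06 = 17.442 N/mm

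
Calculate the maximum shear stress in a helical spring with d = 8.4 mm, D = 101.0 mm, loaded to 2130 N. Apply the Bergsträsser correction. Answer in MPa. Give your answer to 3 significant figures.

Spring index C = D/d = 101.0/8.4 = 12.0238
K_B = (4C+2)/(4C−3) = 50.095/45.095 = 1.1109
τ₀ = 8FD/(πd³) = 8·2130·101.0/(π·8.4³) = 1.72104e+06/1862 = 924.28 MPa
τ_max = K·τ₀ = 1.1109 × 924.28 = 1026.8 MPa

1030 MPa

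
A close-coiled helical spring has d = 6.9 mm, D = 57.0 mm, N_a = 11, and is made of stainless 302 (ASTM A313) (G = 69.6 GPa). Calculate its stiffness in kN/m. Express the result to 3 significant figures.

9.68 kN/m

k = Gd⁴/(8D³N_a) = (69.6×10³ × 6.9⁴) / (8 × 57.0³ × 11)
  = 1.57763e+08 / 1.6297e+07 = 9.6805 N/mm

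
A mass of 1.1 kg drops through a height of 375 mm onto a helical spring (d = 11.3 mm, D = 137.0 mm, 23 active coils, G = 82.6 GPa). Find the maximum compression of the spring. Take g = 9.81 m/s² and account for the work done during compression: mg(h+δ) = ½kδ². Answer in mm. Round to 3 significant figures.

57.2 mm

k = Gd⁴/(8D³N_a) = (82.6×10³)(11.3⁴)/(8·137.0³·23) = 2.8465 N/mm
W = mg = 1.1 × 9.81 = 10.791 N
½kδ² − Wδ − Wh = 0 → δ = (W + √(W² + 2kWh))/k
δ = (10.791 + √(116.45 + 23037.6))/2.8465 = (10.791 + 152.16)/2.8465 = 57.247 mm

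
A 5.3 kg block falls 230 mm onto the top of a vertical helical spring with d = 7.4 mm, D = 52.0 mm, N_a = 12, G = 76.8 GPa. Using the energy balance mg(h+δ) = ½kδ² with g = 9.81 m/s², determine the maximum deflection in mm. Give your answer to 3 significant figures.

40.6 mm

k = Gd⁴/(8D³N_a) = (76.8×10³)(7.4⁴)/(8·52.0³·12) = 17.061 N/mm
W = mg = 5.3 × 9.81 = 51.993 N
½kδ² − Wδ − Wh = 0 → δ = (W + √(W² + 2kWh))/k
δ = (51.993 + √(2703.3 + 408046))/17.061 = (51.993 + 640.9)/17.061 = 40.612 mm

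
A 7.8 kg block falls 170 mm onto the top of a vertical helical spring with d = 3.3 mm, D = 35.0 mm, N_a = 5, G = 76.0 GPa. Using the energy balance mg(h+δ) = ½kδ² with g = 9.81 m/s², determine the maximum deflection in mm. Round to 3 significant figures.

86.4 mm

k = Gd⁴/(8D³N_a) = (76.0×10³)(3.3⁴)/(8·35.0³·5) = 5.2554 N/mm
W = mg = 7.8 × 9.81 = 76.518 N
½kδ² − Wδ − Wh = 0 → δ = (W + √(W² + 2kWh))/k
δ = (76.518 + √(5855 + 136725))/5.2554 = (76.518 + 377.6)/5.2554 = 86.409 mm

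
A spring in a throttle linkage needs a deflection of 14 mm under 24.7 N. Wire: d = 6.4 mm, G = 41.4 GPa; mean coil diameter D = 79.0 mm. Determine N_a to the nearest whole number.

10

Required rate k = F/δ = 24.7/14 = 1.7643 N/mm
N_a = Gd⁴/(8D³k) = (41.4×10³ × 6.4⁴)/(8 × 79.0³ × 1.7643)
    = 6.94577e+07 / 6.95889e+06 = 9.981 → 10 coils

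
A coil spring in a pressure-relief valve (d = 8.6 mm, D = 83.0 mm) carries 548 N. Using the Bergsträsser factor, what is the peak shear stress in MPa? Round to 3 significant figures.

Spring index C = D/d = 83.0/8.6 = 9.6512
K_B = (4C+2)/(4C−3) = 40.605/35.605 = 1.1404
τ₀ = 8FD/(πd³) = 8·548·83.0/(π·8.6³) = 363872/1998.2 = 182.1 MPa
τ_max = K·τ₀ = 1.1404 × 182.1 = 207.67 MPa

208 MPa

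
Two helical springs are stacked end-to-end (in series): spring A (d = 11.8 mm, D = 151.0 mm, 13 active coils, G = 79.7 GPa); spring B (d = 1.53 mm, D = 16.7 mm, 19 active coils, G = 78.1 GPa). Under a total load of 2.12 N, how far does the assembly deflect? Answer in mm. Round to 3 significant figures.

k_A = Gd⁴/(8D³N_a) = (79.7×10³)(11.8⁴)/(8·151.0³·13) = 4.3154 N/mm
k_B = Gd⁴/(8D³N_a) = (78.1×10³)(1.53⁴)/(8·16.7³·19) = 0.60454 N/mm
Series: 1/k_eq = 1/4.3154 + 1/0.60454 = 1.8859; k_eq = 0.53026 N/mm
δ = F/k_eq = 2.12/0.53026 = 3.9981 mm

4.00 mm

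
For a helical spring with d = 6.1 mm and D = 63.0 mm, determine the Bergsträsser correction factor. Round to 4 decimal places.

C = D/d = 63.0/6.1 = 10.3279
K_B = (4C+2)/(4C−3) = 43.311/38.311 = 1.1305

1.1305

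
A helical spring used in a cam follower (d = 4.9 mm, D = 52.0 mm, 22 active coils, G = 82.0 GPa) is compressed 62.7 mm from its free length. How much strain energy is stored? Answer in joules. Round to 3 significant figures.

k = Gd⁴/(8D³N_a) = (82.0×10³)(4.9⁴)/(8·52.0³·22) = 1.9102 N/mm
U = ½kδ² = 0.5 × 1.9102 × 62.7² = 3754.7 N·mm = 3.7547 J

3.75 J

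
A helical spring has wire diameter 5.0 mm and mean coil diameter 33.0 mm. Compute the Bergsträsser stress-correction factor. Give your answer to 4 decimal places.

1.2137

C = D/d = 33.0/5.0 = 6.6000
K_B = (4C+2)/(4C−3) = 28.400/23.400 = 1.2137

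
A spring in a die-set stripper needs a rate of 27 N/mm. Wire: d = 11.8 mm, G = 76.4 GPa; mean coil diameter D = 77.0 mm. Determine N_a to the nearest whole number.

15

N_a = Gd⁴/(8D³k) = (76.4×10³ × 11.8⁴)/(8 × 77.0³ × 27)
    = 1.48123e+09 / 9.86111e+07 = 15.02 → 15 coils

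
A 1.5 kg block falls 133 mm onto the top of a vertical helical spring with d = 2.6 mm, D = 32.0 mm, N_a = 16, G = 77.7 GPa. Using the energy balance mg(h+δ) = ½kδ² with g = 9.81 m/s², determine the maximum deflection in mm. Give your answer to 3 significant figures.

87.6 mm

k = Gd⁴/(8D³N_a) = (77.7×10³)(2.6⁴)/(8·32.0³·16) = 0.84655 N/mm
W = mg = 1.5 × 9.81 = 14.715 N
½kδ² − Wδ − Wh = 0 → δ = (W + √(W² + 2kWh))/k
δ = (14.715 + √(216.53 + 3313.57))/0.84655 = (14.715 + 59.415)/0.84655 = 87.566 mm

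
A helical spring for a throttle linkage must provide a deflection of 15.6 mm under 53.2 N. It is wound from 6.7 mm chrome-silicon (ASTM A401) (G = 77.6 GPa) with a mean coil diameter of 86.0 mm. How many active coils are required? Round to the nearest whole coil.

Required rate k = F/δ = 53.2/15.6 = 3.4103 N/mm
N_a = Gd⁴/(8D³k) = (77.6×10³ × 6.7⁴)/(8 × 86.0³ × 3.4103)
    = 1.56373e+08 / 1.73529e+07 = 9.011 → 9 coils

9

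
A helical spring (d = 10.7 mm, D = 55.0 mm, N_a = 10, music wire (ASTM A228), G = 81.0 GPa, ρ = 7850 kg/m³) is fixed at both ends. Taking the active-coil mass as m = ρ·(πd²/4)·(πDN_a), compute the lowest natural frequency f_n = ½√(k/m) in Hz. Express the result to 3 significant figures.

k = Gd⁴/(8D³N_a) = (81.0×10³)(10.7⁴)/(8·55.0³·10) = 79.77 N/mm = 79770 N/m
Wire length L = πDN_a = π·55.0·10 = 1727.9 mm
m = ρ·(πd²/4)·L = 7850 × 89.92×10⁻⁶ m² × 1.7279 m = 1.2197 kg
f_n = ½√(k/m) = 0.5·√(79770/1.2197) = 0.5·√(65404) = 127.87 Hz

128 Hz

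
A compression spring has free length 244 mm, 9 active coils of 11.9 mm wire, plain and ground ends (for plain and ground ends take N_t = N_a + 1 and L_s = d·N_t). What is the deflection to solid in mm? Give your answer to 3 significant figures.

N_t = 10; L_s = 11.9·10 = 119 mm
δ_solid = L₀ − L_s = 244 − 119 = 125 mm

125 mm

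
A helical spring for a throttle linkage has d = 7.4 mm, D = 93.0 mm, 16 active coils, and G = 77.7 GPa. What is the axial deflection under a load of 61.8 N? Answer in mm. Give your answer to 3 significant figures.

k = Gd⁴/(8D³N_a) = (77.7×10³)(7.4⁴)/(8·93.0³·16) = 2.263 N/mm
δ = F/k = 61.8 / 2.263 = 27.309 mm

27.3 mm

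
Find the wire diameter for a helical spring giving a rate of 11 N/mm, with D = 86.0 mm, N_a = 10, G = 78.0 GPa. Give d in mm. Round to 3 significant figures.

9.20 mm

d = (8D³N_a·k / G)^(1/4) = (8·86.0³·10·11 / (78.0×10³))^0.25
  = (7176)^0.25 = 9.2039 mm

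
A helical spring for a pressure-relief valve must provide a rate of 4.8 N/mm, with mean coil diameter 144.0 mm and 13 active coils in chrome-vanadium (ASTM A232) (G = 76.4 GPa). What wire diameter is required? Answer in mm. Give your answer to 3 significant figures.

11.8 mm

d = (8D³N_a·k / G)^(1/4) = (8·144.0³·13·4.8 / (76.4×10³))^0.25
  = (19511)^0.25 = 11.8186 mm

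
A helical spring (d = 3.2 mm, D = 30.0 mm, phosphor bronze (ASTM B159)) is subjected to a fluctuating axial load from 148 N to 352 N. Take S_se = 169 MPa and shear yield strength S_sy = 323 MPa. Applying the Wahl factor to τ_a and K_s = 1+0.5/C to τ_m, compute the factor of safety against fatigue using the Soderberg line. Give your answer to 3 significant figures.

C = D/d = 30.0/3.2 = 9.3750; K_W = (4C−1)/(4C−4)+0.615/C = 1.1552; K_s = 1+0.5/C = 1.0533
F_a = (F_max−F_min)/2 = 102 N; F_m = (F_max+F_min)/2 = 250 N
τ_a = K_W·8F_aD/(πd³) = 1.1552 × 237.8 = 274.7 MPa
τ_m = K_s·8F_mD/(πd³) = 1.0533 × 582.84 = 613.93 MPa
Soderberg: 1/n_f = τ_a/S_se + τ_m/S_sy = 274.7/169 + 613.93/323 = 1.62541 + 1.90071 = 3.5261
n_f = 1/3.5261 = 0.2836

0.284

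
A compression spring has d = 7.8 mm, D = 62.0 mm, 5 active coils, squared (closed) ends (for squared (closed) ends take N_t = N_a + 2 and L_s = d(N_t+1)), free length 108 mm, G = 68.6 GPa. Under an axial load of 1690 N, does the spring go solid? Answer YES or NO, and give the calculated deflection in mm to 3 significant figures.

k = Gd⁴/(8D³N_a) = (68.6×10³)(7.8⁴)/(8·62.0³·5) = 26.636 N/mm
N_t = 7; L_s = 7.8·8 = 62.4 mm; δ_solid = L₀ − L_s = 108 − 62.4 = 45.6 mm
δ = F/k = 1690/26.636 = 63.448 mm
δ ≥ δ_solid → spring goes solid

YES, δ = 63.4 mm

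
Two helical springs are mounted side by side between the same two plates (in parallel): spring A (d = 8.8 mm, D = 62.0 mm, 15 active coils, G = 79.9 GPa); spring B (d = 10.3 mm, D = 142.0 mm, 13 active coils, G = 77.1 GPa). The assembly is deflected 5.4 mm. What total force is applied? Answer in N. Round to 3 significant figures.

k_A = Gd⁴/(8D³N_a) = (79.9×10³)(8.8⁴)/(8·62.0³·15) = 16.754 N/mm
k_B = Gd⁴/(8D³N_a) = (77.1×10³)(10.3⁴)/(8·142.0³·13) = 2.9141 N/mm
Parallel: k_eq = 16.754 + 2.9141 = 19.668 N/mm
F = k_eq·δ = 19.668·5.4 = 106.21 N

106 N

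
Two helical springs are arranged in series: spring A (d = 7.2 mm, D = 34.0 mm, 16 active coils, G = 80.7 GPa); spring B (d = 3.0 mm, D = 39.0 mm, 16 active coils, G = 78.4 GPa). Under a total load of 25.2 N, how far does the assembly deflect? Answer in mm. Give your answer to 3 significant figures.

30.7 mm

k_A = Gd⁴/(8D³N_a) = (80.7×10³)(7.2⁴)/(8·34.0³·16) = 43.108 N/mm
k_B = Gd⁴/(8D³N_a) = (78.4×10³)(3.0⁴)/(8·39.0³·16) = 0.83637 N/mm
Series: 1/k_eq = 1/43.108 + 1/0.83637 = 1.2188; k_eq = 0.82045 N/mm
δ = F/k_eq = 25.2/0.82045 = 30.715 mm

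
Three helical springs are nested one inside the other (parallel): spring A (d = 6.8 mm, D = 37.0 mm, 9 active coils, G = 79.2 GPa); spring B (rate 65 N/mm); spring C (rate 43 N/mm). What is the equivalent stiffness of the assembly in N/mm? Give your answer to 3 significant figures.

154 N/mm

k_A = Gd⁴/(8D³N_a) = (79.2×10³)(6.8⁴)/(8·37.0³·9) = 46.433 N/mm
Parallel: k_eq = 46.433 + 65 + 43 = 154.43 N/mm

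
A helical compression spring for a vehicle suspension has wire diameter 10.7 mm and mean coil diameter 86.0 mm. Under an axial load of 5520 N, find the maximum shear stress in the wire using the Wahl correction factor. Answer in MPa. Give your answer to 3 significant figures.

Spring index C = D/d = 86.0/10.7 = 8.0374
K_W = (4C−1)/(4C−4) + 0.615/C = 31.150/28.150 + 0.0765 = 1.1831
τ₀ = 8FD/(πd³) = 8·5520·86.0/(π·10.7³) = 3.79776e+06/3848.6 = 986.79 MPa
τ_max = K·τ₀ = 1.1831 × 986.79 = 1167.5 MPa

1170 MPa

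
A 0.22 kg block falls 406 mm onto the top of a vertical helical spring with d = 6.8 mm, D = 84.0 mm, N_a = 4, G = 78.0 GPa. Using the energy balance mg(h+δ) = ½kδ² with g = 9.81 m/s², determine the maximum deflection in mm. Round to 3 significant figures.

k = Gd⁴/(8D³N_a) = (78.0×10³)(6.8⁴)/(8·84.0³·4) = 8.7931 N/mm
W = mg = 0.22 × 9.81 = 2.1582 N
½kδ² − Wδ − Wh = 0 → δ = (W + √(W² + 2kWh))/k
δ = (2.1582 + √(4.6578 + 15409.6))/8.7931 = (2.1582 + 124.15)/8.7931 = 14.365 mm

14.4 mm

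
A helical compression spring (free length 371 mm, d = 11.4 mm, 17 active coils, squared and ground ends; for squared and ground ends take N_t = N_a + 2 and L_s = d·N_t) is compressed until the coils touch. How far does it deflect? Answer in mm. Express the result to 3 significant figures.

154 mm

N_t = 19; L_s = 11.4·19 = 216.6 mm
δ_solid = L₀ − L_s = 371 − 216.6 = 154.4 mm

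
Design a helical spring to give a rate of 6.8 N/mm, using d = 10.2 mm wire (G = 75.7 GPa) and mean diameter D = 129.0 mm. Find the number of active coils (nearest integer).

7

N_a = Gd⁴/(8D³k) = (75.7×10³ × 10.2⁴)/(8 × 129.0³ × 6.8)
    = 8.19401e+08 / 1.1678e+08 = 7.017 → 7 coils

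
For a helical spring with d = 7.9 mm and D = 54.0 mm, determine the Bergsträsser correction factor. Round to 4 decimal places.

1.2054

C = D/d = 54.0/7.9 = 6.8354
K_B = (4C+2)/(4C−3) = 29.342/24.342 = 1.2054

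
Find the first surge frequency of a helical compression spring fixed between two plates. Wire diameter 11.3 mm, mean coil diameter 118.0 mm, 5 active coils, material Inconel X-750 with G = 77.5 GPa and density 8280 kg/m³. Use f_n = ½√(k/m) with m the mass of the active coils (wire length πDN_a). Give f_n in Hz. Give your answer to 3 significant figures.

55.9 Hz

k = Gd⁴/(8D³N_a) = (77.5×10³)(11.3⁴)/(8·118.0³·5) = 19.227 N/mm = 19227 N/m
Wire length L = πDN_a = π·118.0·5 = 1853.5 mm
m = ρ·(πd²/4)·L = 8280 × 100.29×10⁻⁶ m² × 1.8535 m = 1.5391 kg
f_n = ½√(k/m) = 0.5·√(19227/1.5391) = 0.5·√(12492) = 55.884 Hz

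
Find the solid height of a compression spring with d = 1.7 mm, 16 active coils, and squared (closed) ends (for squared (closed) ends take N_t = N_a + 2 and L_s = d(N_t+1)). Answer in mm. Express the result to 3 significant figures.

32.3 mm

squared (closed) ends: N_t = N_a + 2 = 16 + 2 = 18
L_s = d·(N_t+1) = 1.7 × 19 = 32.3 mm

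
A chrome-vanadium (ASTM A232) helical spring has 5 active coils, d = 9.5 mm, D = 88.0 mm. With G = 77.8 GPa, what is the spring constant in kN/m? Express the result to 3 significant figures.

23.2 kN/m

k = Gd⁴/(8D³N_a) = (77.8×10³ × 9.5⁴) / (8 × 88.0³ × 5)
  = 6.33686e+08 / 2.72589e+07 = 23.247 N/mm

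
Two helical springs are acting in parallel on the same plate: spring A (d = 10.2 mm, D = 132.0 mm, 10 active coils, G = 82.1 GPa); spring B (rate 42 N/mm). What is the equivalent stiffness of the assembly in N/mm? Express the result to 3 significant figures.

46.8 N/mm

k_A = Gd⁴/(8D³N_a) = (82.1×10³)(10.2⁴)/(8·132.0³·10) = 4.8298 N/mm
Parallel: k_eq = 4.8298 + 42 = 46.83 N/mm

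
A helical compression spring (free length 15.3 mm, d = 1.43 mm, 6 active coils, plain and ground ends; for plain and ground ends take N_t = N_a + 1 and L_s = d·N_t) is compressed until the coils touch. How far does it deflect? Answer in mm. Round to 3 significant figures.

5.29 mm

N_t = 7; L_s = 1.43·7 = 10.01 mm
δ_solid = L₀ − L_s = 15.3 − 10.01 = 5.29 mm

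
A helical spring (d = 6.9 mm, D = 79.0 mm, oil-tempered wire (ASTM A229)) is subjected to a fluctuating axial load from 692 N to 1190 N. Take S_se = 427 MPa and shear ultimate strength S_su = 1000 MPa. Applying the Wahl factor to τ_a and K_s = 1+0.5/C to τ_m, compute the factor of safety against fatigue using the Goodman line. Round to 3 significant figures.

C = D/d = 79.0/6.9 = 11.4493; K_W = (4C−1)/(4C−4)+0.615/C = 1.1255; K_s = 1+0.5/C = 1.0437
F_a = (F_max−F_min)/2 = 249 N; F_m = (F_max+F_min)/2 = 941 N
τ_a = K_W·8F_aD/(πd³) = 1.1255 × 152.48 = 171.62 MPa
τ_m = K_s·8F_mD/(πd³) = 1.0437 × 576.25 = 601.41 MPa
Goodman: 1/n_f = τ_a/S_se + τ_m/S_su = 171.62/427 + 601.41/1000 = 0.40191 + 0.60141 = 1.0033
n_f = 1/1.0033 = 0.9967

0.997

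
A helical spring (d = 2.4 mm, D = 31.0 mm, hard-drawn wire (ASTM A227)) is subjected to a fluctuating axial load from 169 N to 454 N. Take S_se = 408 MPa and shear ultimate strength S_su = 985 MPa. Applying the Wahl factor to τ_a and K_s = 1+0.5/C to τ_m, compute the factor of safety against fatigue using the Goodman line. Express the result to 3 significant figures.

C = D/d = 31.0/2.4 = 12.9167; K_W = (4C−1)/(4C−4)+0.615/C = 1.1105; K_s = 1+0.5/C = 1.0387
F_a = (F_max−F_min)/2 = 142.5 N; F_m = (F_max+F_min)/2 = 311.5 N
τ_a = K_W·8F_aD/(πd³) = 1.1105 × 813.73 = 903.69 MPa
τ_m = K_s·8F_mD/(πd³) = 1.0387 × 1778.8 = 1847.7 MPa
Goodman: 1/n_f = τ_a/S_se + τ_m/S_su = 903.69/408 + 1847.7/985 = 2.21493 + 1.87579 = 4.0907
n_f = 1/4.0907 = 0.2445

0.244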